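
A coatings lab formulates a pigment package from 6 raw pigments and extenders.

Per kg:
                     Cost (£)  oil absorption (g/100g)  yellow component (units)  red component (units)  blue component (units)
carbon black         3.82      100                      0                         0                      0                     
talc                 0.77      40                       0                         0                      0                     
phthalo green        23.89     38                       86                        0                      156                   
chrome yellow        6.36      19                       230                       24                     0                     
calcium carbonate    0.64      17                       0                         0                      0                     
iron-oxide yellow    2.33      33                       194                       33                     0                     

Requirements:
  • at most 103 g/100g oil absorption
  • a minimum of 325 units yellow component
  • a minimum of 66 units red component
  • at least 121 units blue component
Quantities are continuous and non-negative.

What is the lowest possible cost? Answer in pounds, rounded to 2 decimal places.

£23.19

This is a linear program. Let x1 = kg of carbon black, x2 = kg of talc, x3 = kg of phthalo green, x4 = kg of chrome yellow, x5 = kg of calcium carbonate, x6 = kg of iron-oxide yellow.
min 3.82x1 + 0.77x2 + 23.89x3 + 6.36x4 + 0.64x5 + 2.33x6 s.t.:
  100x1 + 40x2 + 38x3 + 19x4 + 17x5 + 33x6 ≤ 103   (oil absorption)
  86x3 + 230x4 + 194x6 ≥ 325   (yellow component)
  24x4 + 33x6 ≥ 66   (red component)
  156x3 ≥ 121   (blue component)
  x1, x2, x3, x4, x5, x6 ≥ 0.
The minimum-cost mix takes nothing from carbon black, talc, chrome yellow, calcium carbonate — only phthalo green, iron-oxide yellow. Binding constraints: red component and blue component.
Optimal quantities: phthalo green = 0.7756 kg, iron-oxide yellow = 2 kg.
Total cost: 23.89·0.7756 + 2.33·2 = 23.1891.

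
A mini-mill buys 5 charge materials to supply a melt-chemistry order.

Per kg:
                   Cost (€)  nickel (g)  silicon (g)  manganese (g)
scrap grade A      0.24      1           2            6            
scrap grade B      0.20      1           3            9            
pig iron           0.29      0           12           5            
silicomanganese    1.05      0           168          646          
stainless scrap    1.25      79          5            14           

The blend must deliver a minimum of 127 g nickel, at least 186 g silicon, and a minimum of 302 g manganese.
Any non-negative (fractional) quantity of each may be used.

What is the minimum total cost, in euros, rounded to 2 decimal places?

€3.12

Set it up as a linear program. Let x1 = kg of scrap grade A, x2 = kg of scrap grade B, x3 = kg of pig iron, x4 = kg of silicomanganese, x5 = kg of stainless scrap.
min 0.24x1 + 0.2x2 + 0.29x3 + 1.05x4 + 1.25x5 with:
  1x1 + 1x2 + 79x5 ≥ 127   (nickel)
  2x1 + 3x2 + 12x3 + 168x4 + 5x5 ≥ 186   (silicon)
  6x1 + 9x2 + 5x3 + 646x4 + 14x5 ≥ 302   (manganese)
  x1, x2, x3, x4, x5 ≥ 0.
The cheapest feasible vertex uses only silicomanganese, stainless scrap; scrap grade A, scrap grade B, pig iron are not used. The nickel and silicon requirements are met with equality.
That vertex is x4 = 1.059, x5 = 1.608.
Total cost: 1.05·1.059 + 1.25·1.608 = 3.1220.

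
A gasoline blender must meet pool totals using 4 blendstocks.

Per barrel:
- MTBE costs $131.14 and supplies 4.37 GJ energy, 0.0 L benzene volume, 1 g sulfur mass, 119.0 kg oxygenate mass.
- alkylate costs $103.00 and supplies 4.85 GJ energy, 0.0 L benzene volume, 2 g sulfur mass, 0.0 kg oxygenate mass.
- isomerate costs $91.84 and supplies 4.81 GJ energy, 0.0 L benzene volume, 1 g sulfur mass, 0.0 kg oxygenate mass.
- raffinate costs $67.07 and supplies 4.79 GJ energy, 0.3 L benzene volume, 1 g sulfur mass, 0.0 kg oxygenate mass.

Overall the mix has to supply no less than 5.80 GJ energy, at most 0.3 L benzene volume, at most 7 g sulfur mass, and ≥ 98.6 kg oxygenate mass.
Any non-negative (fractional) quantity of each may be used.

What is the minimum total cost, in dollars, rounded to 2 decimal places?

$139.17

Let x1 = barrels of MTBE, x2 = barrels of alkylate, x3 = barrels of isomerate, x4 = barrels of raffinate.
Minimize 131.14x1 + 103x2 + 91.84x3 + 67.07x4 subject to:
  4.37x1 + 4.85x2 + 4.81x3 + 4.79x4 ≥ 5.8   (energy)
  0.3x4 ≤ 0.3   (benzene volume)
  1x1 + 2x2 + 1x3 + 1x4 ≤ 7   (sulfur mass)
  119x1 ≥ 98.6   (oxygenate mass)
  x1, x2, x3, x4 ≥ 0.
The cheapest feasible vertex uses only MTBE, raffinate; alkylate, isomerate are not used. There the energy and oxygenate mass constraints are tight.
Optimal quantities: MTBE = 0.8286 barrels, raffinate = 0.4549 barrels.
Cost = 131.14·0.8286 + 67.07·0.4549 = 139.1727.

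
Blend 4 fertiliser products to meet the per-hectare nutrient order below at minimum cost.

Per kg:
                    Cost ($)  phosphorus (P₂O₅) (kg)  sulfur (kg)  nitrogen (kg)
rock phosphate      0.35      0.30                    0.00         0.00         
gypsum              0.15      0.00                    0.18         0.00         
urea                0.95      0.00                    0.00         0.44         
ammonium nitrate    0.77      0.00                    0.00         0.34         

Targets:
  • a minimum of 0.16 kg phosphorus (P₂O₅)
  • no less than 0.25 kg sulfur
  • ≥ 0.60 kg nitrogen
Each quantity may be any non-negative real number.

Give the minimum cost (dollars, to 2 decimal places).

Let x1 = kg of rock phosphate, x2 = kg of gypsum, x3 = kg of urea, x4 = kg of ammonium nitrate.
min 0.35x1 + 0.15x2 + 0.95x3 + 0.77x4 with:
  0.3x1 ≥ 0.16   (phosphorus (P₂O₅))
  0.18x2 ≥ 0.25   (sulfur)
  0.44x3 + 0.34x4 ≥ 0.6   (nitrogen)
  x1, x2, x3, x4 ≥ 0.
The minimum-cost mix takes nothing from ammonium nitrate — only rock phosphate, gypsum, urea. There the phosphorus (P₂O₅), sulfur, nitrogen constraints are tight.
Solving gives x1 = 0.5333, x2 = 1.389, x3 = 1.364.
Cost = 0.35·0.5333 + 0.15·1.389 + 0.95·1.364 = 1.6908.

$1.69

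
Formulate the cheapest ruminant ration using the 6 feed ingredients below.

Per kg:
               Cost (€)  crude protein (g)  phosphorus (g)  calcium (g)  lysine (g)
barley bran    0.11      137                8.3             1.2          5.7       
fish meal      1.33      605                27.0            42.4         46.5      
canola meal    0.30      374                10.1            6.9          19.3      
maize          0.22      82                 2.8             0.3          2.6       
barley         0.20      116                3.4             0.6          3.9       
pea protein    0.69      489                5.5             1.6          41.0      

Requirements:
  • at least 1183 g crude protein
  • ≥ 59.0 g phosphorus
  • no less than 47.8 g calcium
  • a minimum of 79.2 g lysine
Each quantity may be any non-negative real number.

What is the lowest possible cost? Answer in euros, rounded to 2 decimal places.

This is a linear program. Let x1 = kg of barley bran, x2 = kg of fish meal, x3 = kg of canola meal, x4 = kg of maize, x5 = kg of barley, x6 = kg of pea protein.
Minimize 0.11x1 + 1.33x2 + 0.3x3 + 0.22x4 + 0.2x5 + 0.69x6 with:
  137x1 + 605x2 + 374x3 + 82x4 + 116x5 + 489x6 ≥ 1183   (crude protein)
  8.3x1 + 27x2 + 10.1x3 + 2.8x4 + 3.4x5 + 5.5x6 ≥ 59   (phosphorus)
  1.2x1 + 42.4x2 + 6.9x3 + 0.3x4 + 0.6x5 + 1.6x6 ≥ 47.8   (calcium)
  5.7x1 + 46.5x2 + 19.3x3 + 2.6x4 + 3.9x5 + 41x6 ≥ 79.2   (lysine)
  x1, x2, x3, x4, x5, x6 ≥ 0.
At the optimum only barley bran, fish meal, canola meal are positive (maize, barley, pea protein = 0). Binding constraints: phosphorus, calcium, lysine.
Solving gives x1 = 2.875, x2 = 0.8494, x3 = 1.208.
Hence cost = 0.11·2.875 + 1.33·0.8494 + 0.3·1.208 = €1.8084.

€1.81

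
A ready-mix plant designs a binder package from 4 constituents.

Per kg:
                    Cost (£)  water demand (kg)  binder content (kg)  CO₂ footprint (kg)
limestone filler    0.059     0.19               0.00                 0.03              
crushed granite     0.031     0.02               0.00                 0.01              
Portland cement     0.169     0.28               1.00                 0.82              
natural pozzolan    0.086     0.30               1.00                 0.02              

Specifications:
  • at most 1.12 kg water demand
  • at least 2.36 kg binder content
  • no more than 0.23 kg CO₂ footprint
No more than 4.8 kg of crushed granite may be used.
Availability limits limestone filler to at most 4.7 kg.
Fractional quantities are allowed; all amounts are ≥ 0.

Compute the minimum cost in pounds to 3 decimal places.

Let x1 = kg of limestone filler, x2 = kg of crushed granite, x3 = kg of Portland cement, x4 = kg of natural pozzolan.
min 0.059x1 + 0.031x2 + 0.169x3 + 0.086x4 subject to:
  0.19x1 + 0.02x2 + 0.28x3 + 0.3x4 ≤ 1.12   (water demand)
  1x3 + 1x4 ≥ 2.36   (binder content)
  0.03x1 + 0.01x2 + 0.82x3 + 0.02x4 ≤ 0.23   (CO₂ footprint)
  x2 ≤ 4.8
  x1 ≤ 4.7
  x1, x2, x3, x4 ≥ 0.
The minimum-cost mix takes nothing from limestone filler, crushed granite, Portland cement — only natural pozzolan. The binder content requirement is met with equality.
Solving gives x4 = 2.36.
Hence cost = 0.086·2.36 = £0.20296.

£0.203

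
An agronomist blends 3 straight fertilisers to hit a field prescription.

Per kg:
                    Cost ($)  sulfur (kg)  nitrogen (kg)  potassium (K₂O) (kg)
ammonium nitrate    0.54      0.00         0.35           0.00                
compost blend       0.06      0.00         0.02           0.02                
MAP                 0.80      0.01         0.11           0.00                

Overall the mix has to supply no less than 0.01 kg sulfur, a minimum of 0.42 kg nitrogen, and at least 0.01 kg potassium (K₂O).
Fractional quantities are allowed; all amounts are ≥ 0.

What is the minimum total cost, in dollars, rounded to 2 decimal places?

$1.29

Let x1 = kg of ammonium nitrate, x2 = kg of compost blend, x3 = kg of MAP.
min 0.54x1 + 0.06x2 + 0.8x3 with:
  0.01x3 ≥ 0.01   (sulfur)
  0.35x1 + 0.02x2 + 0.11x3 ≥ 0.42   (nitrogen)
  0.02x2 ≥ 0.01   (potassium (K₂O))
  x1, x2, x3 ≥ 0.
The optimal mix uses every input. Binding constraints: sulfur, nitrogen, potassium (K₂O).
Solving gives x1 = 0.8571, x2 = 0.5, x3 = 1.
Objective = 0.54·0.8571 + 0.06·0.5 + 0.8·1 = 1.2928.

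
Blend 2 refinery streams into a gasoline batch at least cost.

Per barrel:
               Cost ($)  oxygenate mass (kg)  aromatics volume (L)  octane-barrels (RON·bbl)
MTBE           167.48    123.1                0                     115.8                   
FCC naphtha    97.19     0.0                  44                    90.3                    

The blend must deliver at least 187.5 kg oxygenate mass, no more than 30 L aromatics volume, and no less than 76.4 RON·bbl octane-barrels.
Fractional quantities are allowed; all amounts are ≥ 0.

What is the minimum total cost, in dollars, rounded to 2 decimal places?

Treat it as an LP. Let x1 = barrels of MTBE, x2 = barrels of FCC naphtha.
Minimize 167.48x1 + 97.19x2 s.t.:
  123.1x1 ≥ 187.5   (oxygenate mass)
  44x2 ≤ 30   (aromatics volume)
  115.8x1 + 90.3x2 ≥ 76.4   (octane-barrels)
  x1, x2 ≥ 0.
The minimum-cost mix takes nothing from FCC naphtha — only MTBE. There the oxygenate mass constraint is tight.
So MTBE = 1.52315 barrels.
Total cost: 167.48·1.52315 = 255.0972.

$255.10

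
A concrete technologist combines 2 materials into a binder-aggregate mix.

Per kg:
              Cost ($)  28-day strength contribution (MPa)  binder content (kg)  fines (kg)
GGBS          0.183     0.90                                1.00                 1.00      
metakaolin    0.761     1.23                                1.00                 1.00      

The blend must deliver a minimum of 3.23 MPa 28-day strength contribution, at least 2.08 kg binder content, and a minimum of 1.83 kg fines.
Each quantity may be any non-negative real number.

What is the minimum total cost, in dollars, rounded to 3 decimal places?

$0.657

Let x1 = kg of GGBS, x2 = kg of metakaolin.
Minimise 0.183x1 + 0.761x2 subject to:
  0.9x1 + 1.23x2 ≥ 3.23   (28-day strength contribution)
  1x1 + 1x2 ≥ 2.08   (binder content)
  1x1 + 1x2 ≥ 1.83   (fines)
  x1, x2 ≥ 0.
The optimal basis is {GGBS}; metakaolin drops out. There the 28-day strength contribution constraint is tight.
So GGBS = 3.589 kg.
Hence cost = 0.183·3.589 = $0.65679.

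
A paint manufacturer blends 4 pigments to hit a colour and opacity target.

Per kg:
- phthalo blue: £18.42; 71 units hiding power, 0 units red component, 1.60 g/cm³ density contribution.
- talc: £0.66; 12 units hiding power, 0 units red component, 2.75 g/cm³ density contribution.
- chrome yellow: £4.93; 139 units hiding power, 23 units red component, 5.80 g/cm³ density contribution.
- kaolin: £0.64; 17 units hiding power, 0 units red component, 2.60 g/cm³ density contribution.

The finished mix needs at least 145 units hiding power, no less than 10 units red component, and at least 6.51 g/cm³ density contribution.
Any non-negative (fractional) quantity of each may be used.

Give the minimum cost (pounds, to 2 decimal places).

Treat it as an LP. Let x1 = kg of phthalo blue, x2 = kg of talc, x3 = kg of chrome yellow, x4 = kg of kaolin.
Minimise 18.42x1 + 0.66x2 + 4.93x3 + 0.64x4 with:
  71x1 + 12x2 + 139x3 + 17x4 ≥ 145   (hiding power)
  23x3 ≥ 10   (red component)
  1.6x1 + 2.75x2 + 5.8x3 + 2.6x4 ≥ 6.51   (density contribution)
  x1, x2, x3, x4 ≥ 0.
The cheapest feasible vertex uses only chrome yellow, kaolin; phthalo blue, talc are not used. The hiding power and density contribution requirements are met with equality.
So chrome yellow = 1.013 kg, kaolin = 0.2431 kg.
Hence cost = 4.93·1.013 + 0.64·0.2431 = £5.1497.

£5.15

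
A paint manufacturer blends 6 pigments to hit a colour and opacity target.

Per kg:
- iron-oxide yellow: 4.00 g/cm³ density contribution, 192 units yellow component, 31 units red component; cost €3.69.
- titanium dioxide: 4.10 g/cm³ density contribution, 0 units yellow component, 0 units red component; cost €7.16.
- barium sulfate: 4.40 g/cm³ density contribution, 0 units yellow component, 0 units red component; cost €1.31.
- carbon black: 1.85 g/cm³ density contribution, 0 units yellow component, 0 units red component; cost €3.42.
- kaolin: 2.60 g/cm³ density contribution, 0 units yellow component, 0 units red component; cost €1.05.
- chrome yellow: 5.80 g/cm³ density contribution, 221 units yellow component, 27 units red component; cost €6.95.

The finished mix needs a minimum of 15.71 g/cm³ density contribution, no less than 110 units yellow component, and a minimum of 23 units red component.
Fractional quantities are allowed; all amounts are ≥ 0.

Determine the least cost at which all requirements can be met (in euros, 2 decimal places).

€6.53

Let x1 = kg of iron-oxide yellow, x2 = kg of titanium dioxide, x3 = kg of barium sulfate, x4 = kg of carbon black, x5 = kg of kaolin, x6 = kg of chrome yellow.
Minimise 3.69x1 + 7.16x2 + 1.31x3 + 3.42x4 + 1.05x5 + 6.95x6 with:
  4x1 + 4.1x2 + 4.4x3 + 1.85x4 + 2.6x5 + 5.8x6 ≥ 15.71   (density contribution)
  192x1 + 221x6 ≥ 110   (yellow component)
  31x1 + 27x6 ≥ 23   (red component)
  x1, x2, x3, x4, x5, x6 ≥ 0.
The cheapest feasible vertex uses only iron-oxide yellow, barium sulfate; titanium dioxide, carbon black, kaolin, chrome yellow are not used. Binding constraints: density contribution and red component.
Optimal quantities: iron-oxide yellow = 0.7419 kg, barium sulfate = 2.896 kg.
Objective = 3.69·0.7419 + 1.31·2.896 = 6.5314.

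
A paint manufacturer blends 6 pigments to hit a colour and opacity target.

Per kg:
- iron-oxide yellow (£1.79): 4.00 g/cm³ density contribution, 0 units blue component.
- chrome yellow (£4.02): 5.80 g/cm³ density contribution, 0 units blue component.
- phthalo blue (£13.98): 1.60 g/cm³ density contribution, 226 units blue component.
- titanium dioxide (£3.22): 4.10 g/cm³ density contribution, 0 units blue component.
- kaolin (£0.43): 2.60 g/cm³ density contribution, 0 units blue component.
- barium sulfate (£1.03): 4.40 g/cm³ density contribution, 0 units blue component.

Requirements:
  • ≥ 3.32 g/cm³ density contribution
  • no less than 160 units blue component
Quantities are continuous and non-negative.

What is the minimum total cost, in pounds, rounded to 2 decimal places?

Let x1 = kg of iron-oxide yellow, x2 = kg of chrome yellow, x3 = kg of phthalo blue, x4 = kg of titanium dioxide, x5 = kg of kaolin, x6 = kg of barium sulfate.
Minimise 1.79x1 + 4.02x2 + 13.98x3 + 3.22x4 + 0.43x5 + 1.03x6 s.t.:
  4x1 + 5.8x2 + 1.6x3 + 4.1x4 + 2.6x5 + 4.4x6 ≥ 3.32   (density contribution)
  226x3 ≥ 160   (blue component)
  x1, x2, x3, x4, x5, x6 ≥ 0.
The minimum-cost mix takes nothing from iron-oxide yellow, chrome yellow, titanium dioxide, barium sulfate — only phthalo blue, kaolin. Binding constraints: density contribution and blue component.
Solving gives x3 = 0.708, x5 = 0.8413.
Total cost: 13.98·0.708 + 0.43·0.8413 = 10.2596.

£10.26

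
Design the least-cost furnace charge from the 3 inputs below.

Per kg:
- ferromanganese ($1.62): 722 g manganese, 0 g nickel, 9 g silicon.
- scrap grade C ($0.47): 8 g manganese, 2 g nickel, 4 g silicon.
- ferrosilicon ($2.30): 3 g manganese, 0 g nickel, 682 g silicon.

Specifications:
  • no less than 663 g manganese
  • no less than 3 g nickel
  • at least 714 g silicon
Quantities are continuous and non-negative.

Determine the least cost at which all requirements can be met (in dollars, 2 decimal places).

$4.52

Let x1 = kg of ferromanganese, x2 = kg of scrap grade C, x3 = kg of ferrosilicon.
Minimise 1.62x1 + 0.47x2 + 2.3x3 with:
  722x1 + 8x2 + 3x3 ≥ 663   (manganese)
  2x2 ≥ 3   (nickel)
  9x1 + 4x2 + 682x3 ≥ 714   (silicon)
  x1, x2, x3 ≥ 0.
The optimal mix uses every input. The manganese, nickel, silicon requirements are met with equality.
So ferromanganese = 0.8974 kg, scrap grade C = 1.5 kg, ferrosilicon = 1.026 kg.
Objective = 1.62·0.8974 + 0.47·1.5 + 2.3·1.026 = 4.5186.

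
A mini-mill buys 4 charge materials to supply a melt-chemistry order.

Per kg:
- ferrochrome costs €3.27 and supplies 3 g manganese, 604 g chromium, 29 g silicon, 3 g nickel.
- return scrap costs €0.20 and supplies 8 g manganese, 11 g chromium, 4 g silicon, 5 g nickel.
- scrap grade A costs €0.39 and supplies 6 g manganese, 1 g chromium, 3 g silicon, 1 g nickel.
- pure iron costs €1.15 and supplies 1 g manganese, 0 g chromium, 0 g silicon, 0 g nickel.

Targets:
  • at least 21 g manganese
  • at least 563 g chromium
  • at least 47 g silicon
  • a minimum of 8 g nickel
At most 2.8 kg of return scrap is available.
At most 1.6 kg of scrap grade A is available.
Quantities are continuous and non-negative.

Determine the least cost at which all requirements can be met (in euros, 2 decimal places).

€4.60

Treat it as an LP. Let x1 = kg of ferrochrome, x2 = kg of return scrap, x3 = kg of scrap grade A, x4 = kg of pure iron.
Minimize 3.27x1 + 0.2x2 + 0.39x3 + 1.15x4 with:
  3x1 + 8x2 + 6x3 + 1x4 ≥ 21   (manganese)
  604x1 + 11x2 + 1x3 ≥ 563   (chromium)
  29x1 + 4x2 + 3x3 ≥ 47   (silicon)
  3x1 + 5x2 + 1x3 ≥ 8   (nickel)
  x2 ≤ 2.8
  x3 ≤ 1.6
  x1, x2, x3, x4 ≥ 0.
At the optimum only ferrochrome, return scrap are positive (scrap grade A, pure iron = 0). Binding constraints: silicon and the return scrap cap.
Optimal quantities: ferrochrome = 1.234 kg, return scrap = 2.8 kg.
Total cost: 3.27·1.234 + 0.2·2.8 = 4.5952.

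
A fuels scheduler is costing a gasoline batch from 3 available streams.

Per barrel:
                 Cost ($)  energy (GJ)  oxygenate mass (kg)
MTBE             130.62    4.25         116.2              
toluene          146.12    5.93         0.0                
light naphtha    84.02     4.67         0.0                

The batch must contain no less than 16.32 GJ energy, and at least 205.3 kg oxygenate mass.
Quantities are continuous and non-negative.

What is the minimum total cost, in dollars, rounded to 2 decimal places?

$389.30

Set it up as a linear program. Let x1 = barrels of MTBE, x2 = barrels of toluene, x3 = barrels of light naphtha.
min 130.62x1 + 146.12x2 + 84.02x3 with:
  4.25x1 + 5.93x2 + 4.67x3 ≥ 16.32   (energy)
  116.2x1 ≥ 205.3   (oxygenate mass)
  x1, x2, x3 ≥ 0.
The optimal basis is {MTBE, light naphtha}; toluene drops out. Binding constraints: energy and oxygenate mass.
So MTBE = 1.76678 barrels, light naphtha = 1.88676 barrels.
Total cost: 130.62·1.76678 + 84.02·1.88676 = 389.3024.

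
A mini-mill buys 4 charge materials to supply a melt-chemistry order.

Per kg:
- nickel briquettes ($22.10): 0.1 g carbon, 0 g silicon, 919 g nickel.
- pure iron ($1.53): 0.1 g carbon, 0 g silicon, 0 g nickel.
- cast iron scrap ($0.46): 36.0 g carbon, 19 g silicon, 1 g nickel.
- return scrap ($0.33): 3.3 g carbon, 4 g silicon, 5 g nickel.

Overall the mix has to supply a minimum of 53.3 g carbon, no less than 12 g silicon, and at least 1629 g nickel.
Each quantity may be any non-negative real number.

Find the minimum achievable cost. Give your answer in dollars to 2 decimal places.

Let x1 = kg of nickel briquettes, x2 = kg of pure iron, x3 = kg of cast iron scrap, x4 = kg of return scrap.
min 22.1x1 + 1.53x2 + 0.46x3 + 0.33x4 s.t.:
  0.1x1 + 0.1x2 + 36x3 + 3.3x4 ≥ 53.3   (carbon)
  19x3 + 4x4 ≥ 12   (silicon)
  919x1 + 1x3 + 5x4 ≥ 1629   (nickel)
  x1, x2, x3, x4 ≥ 0.
The cheapest feasible vertex uses only nickel briquettes, cast iron scrap; pure iron, return scrap are not used. There the carbon and nickel constraints are tight.
That vertex is x1 = 1.771, x3 = 1.476.
Hence cost = 22.1·1.771 + 0.46·1.476 = $39.8181.

$39.82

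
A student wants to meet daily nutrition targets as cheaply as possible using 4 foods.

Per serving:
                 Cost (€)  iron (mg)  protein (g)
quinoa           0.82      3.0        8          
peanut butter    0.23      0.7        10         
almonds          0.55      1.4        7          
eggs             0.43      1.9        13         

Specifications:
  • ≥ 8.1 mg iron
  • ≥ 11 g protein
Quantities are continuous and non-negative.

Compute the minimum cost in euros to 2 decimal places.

Treat it as an LP. Let x1 = servings of quinoa, x2 = servings of peanut butter, x3 = servings of almonds, x4 = servings of eggs.
min 0.82x1 + 0.23x2 + 0.55x3 + 0.43x4 with:
  3x1 + 0.7x2 + 1.4x3 + 1.9x4 ≥ 8.1   (iron)
  8x1 + 10x2 + 7x3 + 13x4 ≥ 11   (protein)
  x1, x2, x3, x4 ≥ 0.
The minimum-cost mix takes nothing from quinoa, peanut butter, almonds — only eggs. There the iron constraint is tight.
So eggs = 4.263 servings.
Cost = 0.43·4.263 = 1.8331.

€1.83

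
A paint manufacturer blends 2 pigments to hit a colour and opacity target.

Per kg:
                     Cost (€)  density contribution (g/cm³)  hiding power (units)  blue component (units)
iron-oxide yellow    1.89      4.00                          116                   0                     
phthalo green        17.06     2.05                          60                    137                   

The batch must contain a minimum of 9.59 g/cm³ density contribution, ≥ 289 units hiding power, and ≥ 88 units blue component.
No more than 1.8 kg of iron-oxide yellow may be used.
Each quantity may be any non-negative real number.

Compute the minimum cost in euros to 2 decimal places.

€26.21

Let x1 = kg of iron-oxide yellow, x2 = kg of phthalo green.
Minimise 1.89x1 + 17.06x2 s.t.:
  4x1 + 2.05x2 ≥ 9.59   (density contribution)
  116x1 + 60x2 ≥ 289   (hiding power)
  137x2 ≥ 88   (blue component)
  x1 ≤ 1.8
  x1, x2 ≥ 0.
Both inputs are positive at the optimum. There the hiding power and the iron-oxide yellow cap constraints are tight.
Solving gives x1 = 1.8, x2 = 1.337.
Objective = 1.89·1.8 + 17.06·1.337 = 26.2112.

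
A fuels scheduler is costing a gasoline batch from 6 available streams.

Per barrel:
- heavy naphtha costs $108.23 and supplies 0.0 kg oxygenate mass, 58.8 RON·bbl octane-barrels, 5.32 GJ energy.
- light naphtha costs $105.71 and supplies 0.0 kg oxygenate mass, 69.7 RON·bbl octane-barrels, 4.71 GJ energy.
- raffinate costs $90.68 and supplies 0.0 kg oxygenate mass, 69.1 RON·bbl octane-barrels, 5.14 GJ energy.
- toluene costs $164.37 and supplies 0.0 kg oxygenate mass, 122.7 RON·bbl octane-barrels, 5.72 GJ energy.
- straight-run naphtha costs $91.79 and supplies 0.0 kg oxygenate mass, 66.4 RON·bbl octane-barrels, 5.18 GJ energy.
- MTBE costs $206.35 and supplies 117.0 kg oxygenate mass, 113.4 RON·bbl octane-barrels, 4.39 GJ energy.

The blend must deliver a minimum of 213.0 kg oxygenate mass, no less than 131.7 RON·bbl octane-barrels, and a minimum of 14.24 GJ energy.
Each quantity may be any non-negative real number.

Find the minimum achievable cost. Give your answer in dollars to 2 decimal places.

Let x1 = barrels of heavy naphtha, x2 = barrels of light naphtha, x3 = barrels of raffinate, x4 = barrels of toluene, x5 = barrels of straight-run naphtha, x6 = barrels of MTBE.
Minimise 108.23x1 + 105.71x2 + 90.68x3 + 164.37x4 + 91.79x5 + 206.35x6 subject to:
  117x6 ≥ 213   (oxygenate mass)
  58.8x1 + 69.7x2 + 69.1x3 + 122.7x4 + 66.4x5 + 113.4x6 ≥ 131.7   (octane-barrels)
  5.32x1 + 4.71x2 + 5.14x3 + 5.72x4 + 5.18x5 + 4.39x6 ≥ 14.24   (energy)
  x1, x2, x3, x4, x5, x6 ≥ 0.
The minimum-cost mix takes nothing from heavy naphtha, light naphtha, toluene, straight-run naphtha — only raffinate, MTBE. There the oxygenate mass and energy constraints are tight.
So raffinate = 1.2156 barrels, MTBE = 1.8205 barrels.
Hence cost = 90.68·1.2156 + 206.35·1.8205 = $485.8908.

$485.89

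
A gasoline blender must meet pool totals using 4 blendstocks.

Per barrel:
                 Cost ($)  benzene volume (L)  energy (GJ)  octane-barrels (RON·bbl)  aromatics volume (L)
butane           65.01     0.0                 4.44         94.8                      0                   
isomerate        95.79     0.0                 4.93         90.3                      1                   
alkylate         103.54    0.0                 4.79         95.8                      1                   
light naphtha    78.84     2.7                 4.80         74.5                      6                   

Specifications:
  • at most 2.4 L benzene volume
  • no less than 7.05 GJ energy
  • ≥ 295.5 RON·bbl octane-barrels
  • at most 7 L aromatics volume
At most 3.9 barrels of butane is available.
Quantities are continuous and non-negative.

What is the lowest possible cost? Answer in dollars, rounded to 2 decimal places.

Let x1 = barrels of butane, x2 = barrels of isomerate, x3 = barrels of alkylate, x4 = barrels of light naphtha.
Minimise 65.01x1 + 95.79x2 + 103.54x3 + 78.84x4 s.t.:
  2.7x4 ≤ 2.4   (benzene volume)
  4.44x1 + 4.93x2 + 4.79x3 + 4.8x4 ≥ 7.05   (energy)
  94.8x1 + 90.3x2 + 95.8x3 + 74.5x4 ≥ 295.5   (octane-barrels)
  1x2 + 1x3 + 6x4 ≤ 7   (aromatics volume)
  x1 ≤ 3.9
  x1, x2, x3, x4 ≥ 0.
The minimum-cost mix takes nothing from isomerate, alkylate, light naphtha — only butane. Binding constraint: octane-barrels.
That vertex is x1 = 3.117.
Cost = 65.01·3.117 = 202.6362.

$202.64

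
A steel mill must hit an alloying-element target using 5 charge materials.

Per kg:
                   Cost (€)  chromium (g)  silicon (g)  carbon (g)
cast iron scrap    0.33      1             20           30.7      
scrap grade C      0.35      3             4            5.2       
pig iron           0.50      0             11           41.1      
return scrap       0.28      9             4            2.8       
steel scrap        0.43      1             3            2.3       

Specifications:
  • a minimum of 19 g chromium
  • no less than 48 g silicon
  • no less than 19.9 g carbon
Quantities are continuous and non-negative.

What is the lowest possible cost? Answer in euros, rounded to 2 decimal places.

Set it up as a linear program. Let x1 = kg of cast iron scrap, x2 = kg of scrap grade C, x3 = kg of pig iron, x4 = kg of return scrap, x5 = kg of steel scrap.
Minimize 0.33x1 + 0.35x2 + 0.5x3 + 0.28x4 + 0.43x5 with:
  1x1 + 3x2 + 9x4 + 1x5 ≥ 19   (chromium)
  20x1 + 4x2 + 11x3 + 4x4 + 3x5 ≥ 48   (silicon)
  30.7x1 + 5.2x2 + 41.1x3 + 2.8x4 + 2.3x5 ≥ 19.9   (carbon)
  x1, x2, x3, x4, x5 ≥ 0.
The minimum-cost mix takes nothing from scrap grade C, pig iron, steel scrap — only cast iron scrap, return scrap. The chromium and silicon requirements are met with equality.
Optimal quantities: cast iron scrap = 2.023 kg, return scrap = 1.886 kg.
Total cost: 0.33·2.023 + 0.28·1.886 = 1.1957.

€1.20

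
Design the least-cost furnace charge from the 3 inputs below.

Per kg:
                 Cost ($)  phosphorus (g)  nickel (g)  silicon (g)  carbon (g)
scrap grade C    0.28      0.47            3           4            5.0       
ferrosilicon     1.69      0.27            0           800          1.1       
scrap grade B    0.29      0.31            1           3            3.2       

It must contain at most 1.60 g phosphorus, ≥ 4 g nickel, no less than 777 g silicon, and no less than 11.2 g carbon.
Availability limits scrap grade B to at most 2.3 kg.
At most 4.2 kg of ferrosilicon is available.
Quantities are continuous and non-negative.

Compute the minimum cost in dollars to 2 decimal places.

This is a linear program. Let x1 = kg of scrap grade C, x2 = kg of ferrosilicon, x3 = kg of scrap grade B.
min 0.28x1 + 1.69x2 + 0.29x3 subject to:
  0.47x1 + 0.27x2 + 0.31x3 ≤ 1.6   (phosphorus)
  3x1 + 1x3 ≥ 4   (nickel)
  4x1 + 800x2 + 3x3 ≥ 777   (silicon)
  5x1 + 1.1x2 + 3.2x3 ≥ 11.2   (carbon)
  x3 ≤ 2.3
  x2 ≤ 4.2
  x1, x2, x3 ≥ 0.
The optimal basis is {scrap grade C, ferrosilicon}; scrap grade B drops out. There the silicon and carbon constraints are tight.
Solving gives x1 = 2.029, x2 = 0.9611.
Hence cost = 0.28·2.029 + 1.69·0.9611 = $2.1924.

$2.19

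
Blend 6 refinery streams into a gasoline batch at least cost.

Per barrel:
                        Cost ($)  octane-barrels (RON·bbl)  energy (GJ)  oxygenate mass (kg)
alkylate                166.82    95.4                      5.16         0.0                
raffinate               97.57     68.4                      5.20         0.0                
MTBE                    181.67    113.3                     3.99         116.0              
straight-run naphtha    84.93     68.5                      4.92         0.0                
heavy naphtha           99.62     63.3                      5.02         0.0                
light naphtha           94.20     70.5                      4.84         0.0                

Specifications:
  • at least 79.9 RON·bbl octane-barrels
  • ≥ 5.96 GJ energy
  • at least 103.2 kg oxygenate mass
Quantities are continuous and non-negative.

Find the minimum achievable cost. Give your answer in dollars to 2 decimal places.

Let x1 = barrels of alkylate, x2 = barrels of raffinate, x3 = barrels of MTBE, x4 = barrels of straight-run naphtha, x5 = barrels of heavy naphtha, x6 = barrels of light naphtha.
min 166.82x1 + 97.57x2 + 181.67x3 + 84.93x4 + 99.62x5 + 94.2x6 s.t.:
  95.4x1 + 68.4x2 + 113.3x3 + 68.5x4 + 63.3x5 + 70.5x6 ≥ 79.9   (octane-barrels)
  5.16x1 + 5.2x2 + 3.99x3 + 4.92x4 + 5.02x5 + 4.84x6 ≥ 5.96   (energy)
  116x3 ≥ 103.2   (oxygenate mass)
  x1, x2, x3, x4, x5, x6 ≥ 0.
At the optimum only MTBE, straight-run naphtha are positive (alkylate, raffinate, heavy naphtha, light naphtha = 0). There the energy and oxygenate mass constraints are tight.
Solving gives x3 = 0.88966, x4 = 0.48989.
Cost = 181.67·0.88966 + 84.93·0.48989 = 203.2309.

$203.23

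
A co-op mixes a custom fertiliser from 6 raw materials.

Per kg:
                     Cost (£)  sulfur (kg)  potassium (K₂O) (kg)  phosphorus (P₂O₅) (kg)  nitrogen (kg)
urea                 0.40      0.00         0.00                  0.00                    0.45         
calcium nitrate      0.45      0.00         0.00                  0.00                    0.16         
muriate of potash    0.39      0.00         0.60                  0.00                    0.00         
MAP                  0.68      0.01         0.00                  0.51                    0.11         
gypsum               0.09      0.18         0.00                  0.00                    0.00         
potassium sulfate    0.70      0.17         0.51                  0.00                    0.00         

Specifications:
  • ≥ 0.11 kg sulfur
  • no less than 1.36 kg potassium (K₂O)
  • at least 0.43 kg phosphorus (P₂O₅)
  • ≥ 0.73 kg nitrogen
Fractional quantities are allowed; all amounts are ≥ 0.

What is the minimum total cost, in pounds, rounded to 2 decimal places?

£2.07

Let x1 = kg of urea, x2 = kg of calcium nitrate, x3 = kg of muriate of potash, x4 = kg of MAP, x5 = kg of gypsum, x6 = kg of potassium sulfate.
Minimize 0.4x1 + 0.45x2 + 0.39x3 + 0.68x4 + 0.09x5 + 0.7x6 s.t.:
  0.01x4 + 0.18x5 + 0.17x6 ≥ 0.11   (sulfur)
  0.6x3 + 0.51x6 ≥ 1.36   (potassium (K₂O))
  0.51x4 ≥ 0.43   (phosphorus (P₂O₅))
  0.45x1 + 0.16x2 + 0.11x4 ≥ 0.73   (nitrogen)
  x1, x2, x3, x4, x5, x6 ≥ 0.
The minimum-cost mix takes nothing from calcium nitrate, potassium sulfate — only urea, muriate of potash, MAP, gypsum. Binding constraints: sulfur, potassium (K₂O), phosphorus (P₂O₅), nitrogen.
Optimal quantities: urea = 1.416 kg, muriate of potash = 2.267 kg, MAP = 0.8431 kg, gypsum = 0.5643 kg.
Hence cost = 0.4·1.416 + 0.39·2.267 + 0.68·0.8431 + 0.09·0.5643 = £2.0746.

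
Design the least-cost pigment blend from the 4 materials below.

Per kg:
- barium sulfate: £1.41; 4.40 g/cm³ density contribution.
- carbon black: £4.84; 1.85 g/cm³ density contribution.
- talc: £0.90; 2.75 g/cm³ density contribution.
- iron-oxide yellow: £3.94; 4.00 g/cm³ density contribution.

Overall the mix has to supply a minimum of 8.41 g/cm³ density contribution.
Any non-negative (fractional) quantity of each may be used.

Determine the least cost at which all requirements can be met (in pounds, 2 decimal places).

Set it up as a linear program. Let x1 = kg of barium sulfate, x2 = kg of carbon black, x3 = kg of talc, x4 = kg of iron-oxide yellow.
Minimize 1.41x1 + 4.84x2 + 0.9x3 + 3.94x4 with:
  4.4x1 + 1.85x2 + 2.75x3 + 4x4 ≥ 8.41   (density contribution)
  x1, x2, x3, x4 ≥ 0.
The cheapest feasible vertex uses only barium sulfate; carbon black, talc, iron-oxide yellow are not used. Binding constraint: density contribution.
Solving gives x1 = 1.9114.
Hence cost = 1.41·1.9114 = £2.6951.

£2.70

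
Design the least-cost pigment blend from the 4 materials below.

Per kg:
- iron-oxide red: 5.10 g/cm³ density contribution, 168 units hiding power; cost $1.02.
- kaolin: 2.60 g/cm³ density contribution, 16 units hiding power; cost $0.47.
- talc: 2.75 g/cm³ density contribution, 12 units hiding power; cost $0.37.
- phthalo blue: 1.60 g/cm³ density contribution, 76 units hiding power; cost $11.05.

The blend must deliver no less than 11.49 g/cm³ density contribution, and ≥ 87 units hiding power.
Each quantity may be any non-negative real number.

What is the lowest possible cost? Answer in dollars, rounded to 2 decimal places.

This is a linear program. Let x1 = kg of iron-oxide red, x2 = kg of kaolin, x3 = kg of talc, x4 = kg of phthalo blue.
Minimize 1.02x1 + 0.47x2 + 0.37x3 + 11.05x4 s.t.:
  5.1x1 + 2.6x2 + 2.75x3 + 1.6x4 ≥ 11.49   (density contribution)
  168x1 + 16x2 + 12x3 + 76x4 ≥ 87   (hiding power)
  x1, x2, x3, x4 ≥ 0.
The cheapest feasible vertex uses only iron-oxide red, talc; kaolin, phthalo blue are not used. Binding constraints: density contribution and hiding power.
Solving gives x1 = 0.2529, x3 = 3.709.
Objective = 1.02·0.2529 + 0.37·3.709 = 1.6303.

$1.63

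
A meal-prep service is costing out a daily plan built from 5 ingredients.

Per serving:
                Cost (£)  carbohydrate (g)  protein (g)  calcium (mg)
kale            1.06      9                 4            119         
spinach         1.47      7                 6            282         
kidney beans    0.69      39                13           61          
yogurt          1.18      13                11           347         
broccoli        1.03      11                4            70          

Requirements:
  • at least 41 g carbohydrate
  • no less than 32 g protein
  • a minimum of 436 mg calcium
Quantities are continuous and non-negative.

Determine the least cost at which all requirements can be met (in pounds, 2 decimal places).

Let x1 = servings of kale, x2 = servings of spinach, x3 = servings of kidney beans, x4 = servings of yogurt, x5 = servings of broccoli.
Minimize 1.06x1 + 1.47x2 + 0.69x3 + 1.18x4 + 1.03x5 with:
  9x1 + 7x2 + 39x3 + 13x4 + 11x5 ≥ 41   (carbohydrate)
  4x1 + 6x2 + 13x3 + 11x4 + 4x5 ≥ 32   (protein)
  119x1 + 282x2 + 61x3 + 347x4 + 70x5 ≥ 436   (calcium)
  x1, x2, x3, x4, x5 ≥ 0.
At the optimum only kidney beans, yogurt are positive (kale, spinach, broccoli = 0). The protein and calcium requirements are met with equality.
Solving gives x3 = 1.643, x4 = 0.9677.
Cost = 0.69·1.643 + 1.18·0.9677 = 2.2756.

£2.28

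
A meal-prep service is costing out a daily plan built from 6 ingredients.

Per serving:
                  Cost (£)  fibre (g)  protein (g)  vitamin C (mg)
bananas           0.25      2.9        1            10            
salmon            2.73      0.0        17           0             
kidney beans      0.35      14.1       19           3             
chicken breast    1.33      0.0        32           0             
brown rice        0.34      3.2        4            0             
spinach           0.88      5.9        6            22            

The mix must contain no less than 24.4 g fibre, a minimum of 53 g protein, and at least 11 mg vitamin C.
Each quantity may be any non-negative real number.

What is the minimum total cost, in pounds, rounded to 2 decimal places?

£1.04

Let x1 = servings of bananas, x2 = servings of salmon, x3 = servings of kidney beans, x4 = servings of chicken breast, x5 = servings of brown rice, x6 = servings of spinach.
Minimise 0.25x1 + 2.73x2 + 0.35x3 + 1.33x4 + 0.34x5 + 0.88x6 s.t.:
  2.9x1 + 14.1x3 + 3.2x5 + 5.9x6 ≥ 24.4   (fibre)
  1x1 + 17x2 + 19x3 + 32x4 + 4x5 + 6x6 ≥ 53   (protein)
  10x1 + 3x3 + 22x6 ≥ 11   (vitamin C)
  x1, x2, x3, x4, x5, x6 ≥ 0.
The minimum-cost mix takes nothing from salmon, chicken breast, brown rice, spinach — only bananas, kidney beans. There the protein and vitamin C constraints are tight.
So bananas = 0.2674 servings, kidney beans = 2.775 servings.
Hence cost = 0.25·0.2674 + 0.35·2.775 = £1.0381.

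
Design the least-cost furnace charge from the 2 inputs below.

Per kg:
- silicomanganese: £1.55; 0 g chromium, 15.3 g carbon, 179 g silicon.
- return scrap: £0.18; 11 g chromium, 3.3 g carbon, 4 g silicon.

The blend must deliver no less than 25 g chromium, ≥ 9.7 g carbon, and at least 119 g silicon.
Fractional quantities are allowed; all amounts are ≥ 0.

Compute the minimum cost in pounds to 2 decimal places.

£1.36

This is a linear program. Let x1 = kg of silicomanganese, x2 = kg of return scrap.
Minimise 1.55x1 + 0.18x2 with:
  11x2 ≥ 25   (chromium)
  15.3x1 + 3.3x2 ≥ 9.7   (carbon)
  179x1 + 4x2 ≥ 119   (silicon)
  x1, x2 ≥ 0.
Both inputs are positive at the optimum. Binding constraints: chromium and silicon.
So silicomanganese = 0.614 kg, return scrap = 2.273 kg.
Hence cost = 1.55·0.614 + 0.18·2.273 = £1.3608.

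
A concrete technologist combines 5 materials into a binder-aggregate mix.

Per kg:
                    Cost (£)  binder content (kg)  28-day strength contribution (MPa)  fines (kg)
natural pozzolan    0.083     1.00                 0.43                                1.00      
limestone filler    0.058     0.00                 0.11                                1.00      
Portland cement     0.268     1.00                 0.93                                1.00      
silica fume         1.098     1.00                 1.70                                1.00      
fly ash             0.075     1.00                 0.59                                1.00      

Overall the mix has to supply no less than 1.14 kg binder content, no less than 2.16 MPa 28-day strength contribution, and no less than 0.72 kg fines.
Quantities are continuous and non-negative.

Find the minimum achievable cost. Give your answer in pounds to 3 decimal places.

£0.275

Set it up as a linear program. Let x1 = kg of natural pozzolan, x2 = kg of limestone filler, x3 = kg of Portland cement, x4 = kg of silica fume, x5 = kg of fly ash.
Minimise 0.083x1 + 0.058x2 + 0.268x3 + 1.098x4 + 0.075x5 s.t.:
  1x1 + 1x3 + 1x4 + 1x5 ≥ 1.14   (binder content)
  0.43x1 + 0.11x2 + 0.93x3 + 1.7x4 + 0.59x5 ≥ 2.16   (28-day strength contribution)
  1x1 + 1x2 + 1x3 + 1x4 + 1x5 ≥ 0.72   (fines)
  x1, x2, x3, x4, x5 ≥ 0.
The optimal basis is {fly ash}; natural pozzolan, limestone filler, Portland cement, silica fume drop out. The 28-day strength contribution requirement is met with equality.
Optimal quantities: fly ash = 3.661 kg.
Total cost: 0.075·3.661 = 0.27458.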